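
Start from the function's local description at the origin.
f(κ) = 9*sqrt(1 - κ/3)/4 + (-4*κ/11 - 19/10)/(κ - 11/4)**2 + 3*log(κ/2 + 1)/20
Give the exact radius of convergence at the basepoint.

The radius of convergence is 2.

Denominator factor (κ - 11/4)^2: pole of order 2 at 11/4, modulus 11/4.
Branch term (3/20)*log(1 - κ/(-2)): its argument vanishes at κ = -2, a logarithmic branch point, modulus 2.
Branch term (9/4)*sqrt(1 - κ/(3)): its argument vanishes at κ = 3, a square-root branch point, modulus 3.
The radius of convergence is the smallest modulus among the singular points: 2.


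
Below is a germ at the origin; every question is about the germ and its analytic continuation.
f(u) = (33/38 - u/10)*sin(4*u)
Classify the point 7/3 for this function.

The point is a regular point.

There is no denominator, hence no pole anywhere.
The factor sin(4*u) is entire.
So the germ continues analytically to 7/3.


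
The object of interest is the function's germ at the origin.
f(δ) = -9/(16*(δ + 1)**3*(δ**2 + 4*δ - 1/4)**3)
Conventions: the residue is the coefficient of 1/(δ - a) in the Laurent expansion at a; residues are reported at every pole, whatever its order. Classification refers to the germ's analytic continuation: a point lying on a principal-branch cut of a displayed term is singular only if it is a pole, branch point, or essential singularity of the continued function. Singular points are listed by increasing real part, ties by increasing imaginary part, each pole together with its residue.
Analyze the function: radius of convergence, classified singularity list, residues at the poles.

Denominator factor (δ**2 + 4*δ - 1/4)^3: discriminant 17, real irrational roots -2 + (1/2)*sqrt(17) and -2 - (1/2)*sqrt(17); poles of order 3, moduli -2 + (1/2)*sqrt(17) and 2 + (1/2)*sqrt(17).
Denominator factor (δ + 1)^3: pole of order 3 at -1, modulus 1.
The radius of convergence is the smallest modulus among the singular points: -2 + (1/2)*sqrt(17).
The factor δ**2 + 4*δ - 1/4 splits as (δ - a)(δ - a') with a = -2 - (1/2)*sqrt(17), a' = -2 + (1/2)*sqrt(17). At the order-3 pole a set g(δ) = (δ - a)^3*f(δ) = [-9/(16*(δ + 1)**3)] / (δ - a')^3.
Order-3 pole: residue = g''(a)/2; g''(-2 - (1/2)*sqrt(17)) = -19440/371293 + (22742100/1824162509)*sqrt(17), so the residue is -9720/371293 + (11371050/1824162509)*sqrt(17).
At the order-3 pole -1 set g(δ) = (δ - (-1))^3*f(δ) = -9/(16*(δ**2 + 4*δ - 1/4)**3).
Order-3 pole: residue = g''(a)/2; g''(-1) = 38880/371293, so the residue is 19440/371293.
The factor δ**2 + 4*δ - 1/4 splits as (δ - a)(δ - a') with a = -2 + (1/2)*sqrt(17), a' = -2 - (1/2)*sqrt(17). At the order-3 pole a set g(δ) = (δ - a)^3*f(δ) = [-9/(16*(δ + 1)**3)] / (δ - a')^3.
Order-3 pole: residue = g''(a)/2; g''(-2 + (1/2)*sqrt(17)) = -19440/371293 - (22742100/1824162509)*sqrt(17), so the residue is -9720/371293 - (11371050/1824162509)*sqrt(17).
List the singular points by increasing real part (a conjugate pair: the negative imaginary part first).

Radius of convergence at 0: -2 + (1/2)*sqrt(17).
At -2 - (1/2)*sqrt(17): a pole of order 3; residue -9720/371293 + (11371050/1824162509)*sqrt(17).
At -1: a pole of order 3; residue 19440/371293.
At -2 + (1/2)*sqrt(17): a pole of order 3; residue -9720/371293 - (11371050/1824162509)*sqrt(17).


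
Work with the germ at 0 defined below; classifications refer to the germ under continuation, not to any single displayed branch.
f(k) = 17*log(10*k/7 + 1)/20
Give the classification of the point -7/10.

The point is a logarithmic branch point.

The term (17/20)*log(1 - k/(-7/10)) has argument 1 - -7/10/(-7/10) = 0 at -7/10: a logarithmic (infinitely-sheeted) branch point; the remaining terms are analytic or single-valued there.


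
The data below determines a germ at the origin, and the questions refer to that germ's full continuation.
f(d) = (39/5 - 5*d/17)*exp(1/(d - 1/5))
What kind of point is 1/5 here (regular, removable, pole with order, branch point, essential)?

The point is an essential singularity.

The exponent 1/(d - (1/5)) has a pole at 1/5, so exp(1/(d - (1/5))) takes every nonzero value near it: an essential singularity (not a pole of any order).


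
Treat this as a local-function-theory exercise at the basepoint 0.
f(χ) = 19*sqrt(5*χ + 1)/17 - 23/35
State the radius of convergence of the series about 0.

Branch term (19/17)*sqrt(1 - χ/(-1/5)): its argument vanishes at χ = -1/5, a square-root branch point, modulus 1/5.
The radius of convergence is the smallest modulus among the singular points: 1/5.

The radius of convergence is 1/5.


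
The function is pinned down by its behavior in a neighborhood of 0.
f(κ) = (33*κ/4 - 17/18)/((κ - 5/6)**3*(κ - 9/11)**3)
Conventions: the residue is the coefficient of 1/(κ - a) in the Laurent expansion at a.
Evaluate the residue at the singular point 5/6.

The residue is 44092542780.

At the order-3 pole 5/6 set g(κ) = (κ - (5/6))^3*f(κ) = (33*κ/4 - 17/18)/(κ - 9/11)**3.
Order-3 pole: residue = g''(a)/2; g''(5/6) = 88185085560, so the residue is 44092542780.


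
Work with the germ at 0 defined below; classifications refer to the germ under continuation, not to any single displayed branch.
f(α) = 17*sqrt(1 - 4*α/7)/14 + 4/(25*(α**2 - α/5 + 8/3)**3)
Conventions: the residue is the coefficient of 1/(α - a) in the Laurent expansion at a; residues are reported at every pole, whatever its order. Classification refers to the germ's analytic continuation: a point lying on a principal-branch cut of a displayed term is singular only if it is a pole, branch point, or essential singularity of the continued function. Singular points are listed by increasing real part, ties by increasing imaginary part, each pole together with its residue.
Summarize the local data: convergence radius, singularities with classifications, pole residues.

Radius of convergence at 0: (2/3)*sqrt(6).
At (1/10) - ((1/30)*sqrt(2391))*i: a pole of order 3; residue ((27000/506261573)*sqrt(2391))*i.
At (1/10) + ((1/30)*sqrt(2391))*i: a pole of order 3; residue -((27000/506261573)*sqrt(2391))*i.
At 7/4: an algebraic (square-root) branch point.

Denominator factor (α**2 - α/5 + 8/3)^3: discriminant -797/75, complex-conjugate roots (1/10) + ((1/30)*sqrt(2391))*i and (1/10) - ((1/30)*sqrt(2391))*i; poles of order 3, moduli (2/3)*sqrt(6) and (2/3)*sqrt(6).
Branch term (17/14)*sqrt(1 - α/(7/4)): its argument vanishes at α = 7/4, a square-root branch point, modulus 7/4.
The radius of convergence is the smallest modulus among the singular points: (2/3)*sqrt(6).
The branch term is analytic at (1/10) - ((1/30)*sqrt(2391))*i and contributes nothing to the residue; only the rational part matters.
The factor α**2 - α/5 + 8/3 splits as (α - a)(α - a') with a = (1/10) - ((1/30)*sqrt(2391))*i, a' = (1/10) + ((1/30)*sqrt(2391))*i. At the order-3 pole a set g(α) = (α - a)^3*(rational part) = [4/25] / (α - a')^3.
Order-3 pole: residue = g''(a)/2; g''((1/10) - ((1/30)*sqrt(2391))*i) = ((54000/506261573)*sqrt(2391))*i, so the residue is ((27000/506261573)*sqrt(2391))*i.
The branch term is analytic at (1/10) + ((1/30)*sqrt(2391))*i and contributes nothing to the residue; only the rational part matters.
The factor α**2 - α/5 + 8/3 splits as (α - a)(α - a') with a = (1/10) + ((1/30)*sqrt(2391))*i, a' = (1/10) - ((1/30)*sqrt(2391))*i. At the order-3 pole a set g(α) = (α - a)^3*(rational part) = [4/25] / (α - a')^3.
Order-3 pole: residue = g''(a)/2; g''((1/10) + ((1/30)*sqrt(2391))*i) = -((54000/506261573)*sqrt(2391))*i, so the residue is -((27000/506261573)*sqrt(2391))*i.
List the singular points by increasing real part (a conjugate pair: the negative imaginary part first).


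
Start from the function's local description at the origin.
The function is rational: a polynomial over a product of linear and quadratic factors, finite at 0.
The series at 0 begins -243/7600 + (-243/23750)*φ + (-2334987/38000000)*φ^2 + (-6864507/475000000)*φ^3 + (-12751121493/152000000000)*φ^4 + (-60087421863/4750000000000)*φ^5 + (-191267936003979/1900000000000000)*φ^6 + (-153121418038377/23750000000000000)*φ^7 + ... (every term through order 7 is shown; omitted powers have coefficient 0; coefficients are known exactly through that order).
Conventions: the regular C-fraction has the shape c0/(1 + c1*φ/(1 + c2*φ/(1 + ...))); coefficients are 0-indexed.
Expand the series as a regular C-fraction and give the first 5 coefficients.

Taylor coefficients (read off): a_0 = -243/7600, a_1 = -243/23750, a_2 = -2334987/38000000, a_3 = -6864507/475000000, a_4 = -12751121493/152000000000.
c0 = a_0 = -243/7600. Peel one level at a time: if S = 1 + c*φ/S' with S'(0) = 1, then c is the φ-coefficient of S and S' = c*φ/(S - 1).
S_1 = c0/f = 1 + (-8/25)*φ + (-9097/5000)*φ^2 + ...; c1 = -8/25.
S_2 = c1*φ/(S_1 - 1) = 1 + (-9097/1600)*φ + (88717009/2560000)*φ^2 + ...; c2 = -9097/1600.
S_3 = c2*φ/(S_2 - 1) = 1 + (88717009/14555200)*φ + (1578117609/2648173088)*φ^2 + ...; c3 = 88717009/14555200.
S_4 = c3*φ/(S_3 - 1) = 1 + (-78905880450/807058630873)*φ + ...; c4 = -78905880450/807058630873.

The regular C-fraction coefficients are [-243/7600, -8/25, -9097/1600, 88717009/14555200, -78905880450/807058630873].


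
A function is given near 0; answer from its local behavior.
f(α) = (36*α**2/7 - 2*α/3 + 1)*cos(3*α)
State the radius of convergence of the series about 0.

The radius of convergence is infinite.

The factor cos(3*α) is entire and contributes no finite singular point.
The polynomial part has no poles.
No finite singular points: the Taylor series at 0 converges everywhere.


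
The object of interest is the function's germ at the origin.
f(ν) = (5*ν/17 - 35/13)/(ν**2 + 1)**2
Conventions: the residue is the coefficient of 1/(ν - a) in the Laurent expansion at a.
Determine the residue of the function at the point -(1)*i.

The factor ν**2 + 1 splits as (ν - a)(ν - a') with a = -(1)*i, a' = (1)*i. At the order-2 pole a set g(ν) = (ν - a)^2*f(ν) = [5*ν/17 - 35/13] / (ν - a')^2.
Order-2 pole: residue = g'(a); g'(-(1)*i) = -(35/52)*i, so the residue is -(35/52)*i.

The residue is -(35/52)*i.


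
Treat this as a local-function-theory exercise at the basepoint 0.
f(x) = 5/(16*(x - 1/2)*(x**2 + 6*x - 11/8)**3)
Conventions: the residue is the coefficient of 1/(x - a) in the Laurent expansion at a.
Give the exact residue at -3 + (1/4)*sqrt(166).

The residue is -16/675 - (711298/385956225)*sqrt(166).


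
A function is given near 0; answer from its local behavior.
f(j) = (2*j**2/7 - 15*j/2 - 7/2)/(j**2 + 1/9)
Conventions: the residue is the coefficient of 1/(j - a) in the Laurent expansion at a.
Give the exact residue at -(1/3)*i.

The factor j**2 + 1/9 splits as (j - a)(j - a') with a = -(1/3)*i, a' = (1/3)*i. At the order-1 pole a set g(j) = (j - a)*f(j) = [2*j**2/7 - 15*j/2 - 7/2] / (j - a').
Simple pole: residue = g(a) at a = -(1/3)*i, which is (-15/4) - (445/84)*i.

The residue is (-15/4) - (445/84)*i.


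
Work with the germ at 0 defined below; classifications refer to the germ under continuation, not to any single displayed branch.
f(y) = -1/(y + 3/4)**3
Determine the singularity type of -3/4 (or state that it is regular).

The denominator factor y + 3/4 vanishes at -3/4 and appears to the power 3; the numerator there equals -1, nonzero, and no other factor vanishes.
Hence a pole whose order is the multiplicity, 3.

The point is a pole of order 3.


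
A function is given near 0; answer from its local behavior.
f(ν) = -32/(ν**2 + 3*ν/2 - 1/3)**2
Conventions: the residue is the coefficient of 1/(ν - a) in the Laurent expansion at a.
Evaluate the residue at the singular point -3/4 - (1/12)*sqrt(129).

The factor ν**2 + 3*ν/2 - 1/3 splits as (ν - a)(ν - a') with a = -3/4 - (1/12)*sqrt(129), a' = -3/4 + (1/12)*sqrt(129). At the order-2 pole a set g(ν) = (ν - a)^2*f(ν) = [-32] / (ν - a')^2.
Order-2 pole: residue = g'(a); g'(-3/4 - (1/12)*sqrt(129)) = -(1536/1849)*sqrt(129), so the residue is -(1536/1849)*sqrt(129).

The residue is -(1536/1849)*sqrt(129).


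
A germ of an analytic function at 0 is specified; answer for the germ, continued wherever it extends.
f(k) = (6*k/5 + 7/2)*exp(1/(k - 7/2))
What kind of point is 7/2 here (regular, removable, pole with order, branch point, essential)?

The exponent 1/(k - (7/2)) has a pole at 7/2, so exp(1/(k - (7/2))) takes every nonzero value near it: an essential singularity (not a pole of any order).

The point is an essential singularity.


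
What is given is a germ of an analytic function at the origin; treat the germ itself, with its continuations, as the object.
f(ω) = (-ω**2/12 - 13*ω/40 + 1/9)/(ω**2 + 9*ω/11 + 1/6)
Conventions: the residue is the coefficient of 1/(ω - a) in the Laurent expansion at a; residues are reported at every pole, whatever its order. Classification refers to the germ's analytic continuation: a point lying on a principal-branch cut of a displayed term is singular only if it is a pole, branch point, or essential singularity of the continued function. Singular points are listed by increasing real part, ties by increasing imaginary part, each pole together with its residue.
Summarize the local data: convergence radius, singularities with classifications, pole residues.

Radius of convergence at 0: 9/22 - (1/66)*sqrt(3).
At -9/22 - (1/66)*sqrt(3): a pole of order 1; residue -113/880 - (2227/880)*sqrt(3).
At -9/22 + (1/66)*sqrt(3): a pole of order 1; residue -113/880 + (2227/880)*sqrt(3).


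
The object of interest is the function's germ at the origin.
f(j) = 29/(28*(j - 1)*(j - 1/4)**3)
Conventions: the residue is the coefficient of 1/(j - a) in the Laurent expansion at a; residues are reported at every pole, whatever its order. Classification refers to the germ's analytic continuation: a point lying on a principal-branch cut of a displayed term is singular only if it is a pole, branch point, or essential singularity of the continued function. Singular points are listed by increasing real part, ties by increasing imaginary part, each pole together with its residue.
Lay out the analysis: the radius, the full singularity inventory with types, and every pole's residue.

Denominator factor (j - 1): pole of order 1 at 1, modulus 1.
Denominator factor (j - 1/4)^3: pole of order 3 at 1/4, modulus 1/4.
The radius of convergence is the smallest modulus among the singular points: 1/4.
At the order-3 pole 1/4 set g(j) = (j - (1/4))^3*f(j) = 29/(28*(j - 1)).
Order-3 pole: residue = g''(a)/2; g''(1/4) = -928/189, so the residue is -464/189.
At the order-1 pole 1 set g(j) = (j - (1))*f(j) = 29/(28*(j - 1/4)**3).
Simple pole: residue = g(a) at a = 1, which is 464/189.
List the singular points by increasing real part (a conjugate pair: the negative imaginary part first).

Radius of convergence at 0: 1/4.
At 1/4: a pole of order 3; residue -464/189.
At 1: a pole of order 1; residue 464/189.


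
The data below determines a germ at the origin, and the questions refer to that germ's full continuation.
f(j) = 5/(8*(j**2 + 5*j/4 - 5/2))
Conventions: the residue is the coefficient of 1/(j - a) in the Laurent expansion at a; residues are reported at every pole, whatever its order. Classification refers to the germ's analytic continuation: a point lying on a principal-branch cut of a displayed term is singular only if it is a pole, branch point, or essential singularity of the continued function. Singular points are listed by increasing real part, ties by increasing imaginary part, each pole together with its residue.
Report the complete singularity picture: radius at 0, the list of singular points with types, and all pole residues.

Denominator factor (j**2 + 5*j/4 - 5/2): discriminant 185/16, real irrational roots -5/8 + (1/8)*sqrt(185) and -5/8 - (1/8)*sqrt(185); poles of order 1, moduli -5/8 + (1/8)*sqrt(185) and 5/8 + (1/8)*sqrt(185).
The radius of convergence is the smallest modulus among the singular points: -5/8 + (1/8)*sqrt(185).
The factor j**2 + 5*j/4 - 5/2 splits as (j - a)(j - a') with a = -5/8 - (1/8)*sqrt(185), a' = -5/8 + (1/8)*sqrt(185). At the order-1 pole a set g(j) = (j - a)*f(j) = [5/8] / (j - a').
Simple pole: residue = g(a) at a = -5/8 - (1/8)*sqrt(185), which is -(1/74)*sqrt(185).
The factor j**2 + 5*j/4 - 5/2 splits as (j - a)(j - a') with a = -5/8 + (1/8)*sqrt(185), a' = -5/8 - (1/8)*sqrt(185). At the order-1 pole a set g(j) = (j - a)*f(j) = [5/8] / (j - a').
Simple pole: residue = g(a) at a = -5/8 + (1/8)*sqrt(185), which is (1/74)*sqrt(185).
List the singular points by increasing real part (a conjugate pair: the negative imaginary part first).

Radius of convergence at 0: -5/8 + (1/8)*sqrt(185).
At -5/8 - (1/8)*sqrt(185): a pole of order 1; residue -(1/74)*sqrt(185).
At -5/8 + (1/8)*sqrt(185): a pole of order 1; residue (1/74)*sqrt(185).


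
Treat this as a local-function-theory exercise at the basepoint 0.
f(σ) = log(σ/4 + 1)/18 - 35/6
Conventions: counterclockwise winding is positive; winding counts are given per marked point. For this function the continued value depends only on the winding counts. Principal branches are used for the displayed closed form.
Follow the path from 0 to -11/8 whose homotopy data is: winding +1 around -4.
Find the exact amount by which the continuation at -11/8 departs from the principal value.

Continued minus principal equals (1/9)*pi*i.

The rational part is single-valued and drops out of the difference; each branch term changes only by its own monodromy.
(1/18)*log(1 - σ/(-4)): each positive loop around -4 adds 2*pi*i to the log, so winding +1 contributes (1/18)*(1)*2*pi*i = (1/9)*pi*i.
Summing the contributions at σ = -11/8 gives (1/9)*pi*i.


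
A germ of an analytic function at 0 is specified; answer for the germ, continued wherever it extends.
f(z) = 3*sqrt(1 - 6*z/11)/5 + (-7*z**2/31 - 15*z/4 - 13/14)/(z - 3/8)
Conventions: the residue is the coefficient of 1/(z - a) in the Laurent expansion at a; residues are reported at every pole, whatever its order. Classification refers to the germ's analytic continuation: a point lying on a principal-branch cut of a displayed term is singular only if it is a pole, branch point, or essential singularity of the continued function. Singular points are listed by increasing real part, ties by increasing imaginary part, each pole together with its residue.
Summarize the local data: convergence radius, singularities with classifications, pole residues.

Radius of convergence at 0: 3/8.
At 3/8: a pole of order 1; residue -32867/13888.
At 11/6: an algebraic (square-root) branch point.

Denominator factor (z - 3/8): pole of order 1 at 3/8, modulus 3/8.
Branch term (3/5)*sqrt(1 - z/(11/6)): its argument vanishes at z = 11/6, a square-root branch point, modulus 11/6.
The radius of convergence is the smallest modulus among the singular points: 3/8.
The branch term is analytic at 3/8 and contributes nothing to the residue; only the rational part matters.
At the order-1 pole 3/8 set g(z) = (z - (3/8))*(rational part) = -7*z**2/31 - 15*z/4 - 13/14.
Simple pole: residue = g(a) at a = 3/8, which is -32867/13888.
List the singular points by increasing real part (a conjugate pair: the negative imaginary part first).


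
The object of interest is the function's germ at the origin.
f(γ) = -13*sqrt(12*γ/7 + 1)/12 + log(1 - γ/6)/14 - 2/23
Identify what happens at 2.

The point is a regular point.

There is no denominator, hence no pole anywhere.
Branch term sqrt(1 - γ/(-7/12)): argument at 2 is 31/7, nonzero, so 2 is not its branch point (a point on a principal cut is still regular for the continued germ).
Branch term log(1 - γ/(6)): argument at 2 is 2/3, nonzero, so 2 is not its branch point (a point on a principal cut is still regular for the continued germ).
So the germ continues analytically to 2.


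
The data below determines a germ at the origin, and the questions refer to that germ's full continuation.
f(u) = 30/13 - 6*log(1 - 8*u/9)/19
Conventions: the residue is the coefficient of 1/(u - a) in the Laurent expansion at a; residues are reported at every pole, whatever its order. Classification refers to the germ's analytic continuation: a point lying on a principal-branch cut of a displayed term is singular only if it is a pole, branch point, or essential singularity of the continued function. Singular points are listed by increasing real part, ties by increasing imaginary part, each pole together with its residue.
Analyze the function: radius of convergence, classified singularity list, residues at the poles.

Branch term (-6/19)*log(1 - u/(9/8)): its argument vanishes at u = 9/8, a logarithmic branch point, modulus 9/8.
The radius of convergence is the smallest modulus among the singular points: 9/8.

Radius of convergence at 0: 9/8.
At 9/8: a logarithmic branch point.


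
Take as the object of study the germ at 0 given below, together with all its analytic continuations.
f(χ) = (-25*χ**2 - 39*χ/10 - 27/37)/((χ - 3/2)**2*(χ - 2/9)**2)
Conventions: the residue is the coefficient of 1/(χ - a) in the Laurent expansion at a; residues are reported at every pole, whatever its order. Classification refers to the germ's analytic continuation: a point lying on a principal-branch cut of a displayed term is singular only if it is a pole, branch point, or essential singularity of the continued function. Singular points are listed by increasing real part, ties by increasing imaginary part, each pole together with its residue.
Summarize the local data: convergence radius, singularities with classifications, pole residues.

Denominator factor (χ - 3/2)^2: pole of order 2 at 3/2, modulus 3/2.
Denominator factor (χ - 2/9)^2: pole of order 2 at 2/9, modulus 2/9.
The radius of convergence is the smallest modulus among the singular points: 2/9.
At the order-2 pole 2/9 set g(χ) = (χ - (2/9))^2*f(χ) = (-25*χ**2 - 39*χ/10 - 27/37)/(χ - 3/2)**2.
Order-2 pole: residue = g'(a); g'(2/9) = -26803386/2250895, so the residue is -26803386/2250895.
At the order-2 pole 3/2 set g(χ) = (χ - (3/2))^2*f(χ) = (-25*χ**2 - 39*χ/10 - 27/37)/(χ - 2/9)**2.
Order-2 pole: residue = g'(a); g'(3/2) = 26803386/2250895, so the residue is 26803386/2250895.
List the singular points by increasing real part (a conjugate pair: the negative imaginary part first).

Radius of convergence at 0: 2/9.
At 2/9: a pole of order 2; residue -26803386/2250895.
At 3/2: a pole of order 2; residue 26803386/2250895.


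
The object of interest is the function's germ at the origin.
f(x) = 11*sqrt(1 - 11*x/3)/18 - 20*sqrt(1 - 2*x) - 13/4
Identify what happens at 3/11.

The point is an algebraic (square-root) branch point.

The term (11/18)*sqrt(1 - x/(3/11)) has argument 1 - 3/11/(3/11) = 0 at 3/11: a square-root (algebraic, two-sheeted) branch point; the remaining terms are analytic or single-valued there.


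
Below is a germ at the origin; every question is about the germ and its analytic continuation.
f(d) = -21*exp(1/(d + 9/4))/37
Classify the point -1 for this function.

There is no denominator, hence no pole anywhere.
The essential point of exp(1/(d - (-9/4))) is -9/4, not -1.
So the germ continues analytically to -1.

The point is a regular point.


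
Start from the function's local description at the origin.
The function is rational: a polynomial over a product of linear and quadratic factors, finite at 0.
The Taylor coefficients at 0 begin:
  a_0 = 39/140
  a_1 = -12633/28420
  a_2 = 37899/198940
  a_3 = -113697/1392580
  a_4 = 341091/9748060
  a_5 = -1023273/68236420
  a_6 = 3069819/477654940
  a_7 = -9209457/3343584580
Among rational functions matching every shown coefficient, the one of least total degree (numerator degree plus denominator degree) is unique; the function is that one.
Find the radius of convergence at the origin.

No rational of total degree below 2 reproduces all 8 coefficients; solving the [1/1] Pade equations on them gives f(ψ) = (13/20 - 22*ψ/29)/(ψ + 7/3), whose expansion matches every shown term.
Denominator factor (ψ + 7/3): pole of order 1 at -7/3, modulus 7/3.
The radius of convergence is the smallest modulus among the singular points: 7/3.

The radius of convergence is 7/3.


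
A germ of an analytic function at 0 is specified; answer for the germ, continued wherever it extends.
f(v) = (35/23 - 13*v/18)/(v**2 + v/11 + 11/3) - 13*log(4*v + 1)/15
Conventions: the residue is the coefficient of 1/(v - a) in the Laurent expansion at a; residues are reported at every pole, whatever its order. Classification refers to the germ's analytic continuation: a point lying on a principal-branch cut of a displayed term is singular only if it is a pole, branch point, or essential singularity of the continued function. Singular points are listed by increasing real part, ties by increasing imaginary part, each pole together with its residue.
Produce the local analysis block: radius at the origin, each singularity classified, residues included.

Radius of convergence at 0: 1/4.
At -1/4: a logarithmic branch point.
At (-1/22) - ((1/66)*sqrt(15963))*i: a pole of order 1; residue (-13/36) + ((14159/4405788)*sqrt(15963))*i.
At (-1/22) + ((1/66)*sqrt(15963))*i: a pole of order 1; residue (-13/36) - ((14159/4405788)*sqrt(15963))*i.

Denominator factor (v**2 + v/11 + 11/3): discriminant -5321/363, complex-conjugate roots (-1/22) + ((1/66)*sqrt(15963))*i and (-1/22) - ((1/66)*sqrt(15963))*i; poles of order 1, moduli (1/3)*sqrt(33) and (1/3)*sqrt(33).
Branch term (-13/15)*log(1 - v/(-1/4)): its argument vanishes at v = -1/4, a logarithmic branch point, modulus 1/4.
The radius of convergence is the smallest modulus among the singular points: 1/4.
The branch term is analytic at (-1/22) - ((1/66)*sqrt(15963))*i and contributes nothing to the residue; only the rational part matters.
The factor v**2 + v/11 + 11/3 splits as (v - a)(v - a') with a = (-1/22) - ((1/66)*sqrt(15963))*i, a' = (-1/22) + ((1/66)*sqrt(15963))*i. At the order-1 pole a set g(v) = (v - a)*(rational part) = [35/23 - 13*v/18] / (v - a').
Simple pole: residue = g(a) at a = (-1/22) - ((1/66)*sqrt(15963))*i, which is (-13/36) + ((14159/4405788)*sqrt(15963))*i.
The branch term is analytic at (-1/22) + ((1/66)*sqrt(15963))*i and contributes nothing to the residue; only the rational part matters.
The factor v**2 + v/11 + 11/3 splits as (v - a)(v - a') with a = (-1/22) + ((1/66)*sqrt(15963))*i, a' = (-1/22) - ((1/66)*sqrt(15963))*i. At the order-1 pole a set g(v) = (v - a)*(rational part) = [35/23 - 13*v/18] / (v - a').
Simple pole: residue = g(a) at a = (-1/22) + ((1/66)*sqrt(15963))*i, which is (-13/36) - ((14159/4405788)*sqrt(15963))*i.
List the singular points by increasing real part (a conjugate pair: the negative imaginary part first).


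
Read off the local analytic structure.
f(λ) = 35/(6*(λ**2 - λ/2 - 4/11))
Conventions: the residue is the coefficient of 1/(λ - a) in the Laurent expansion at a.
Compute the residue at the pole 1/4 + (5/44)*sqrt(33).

The residue is (7/9)*sqrt(33).

The factor λ**2 - λ/2 - 4/11 splits as (λ - a)(λ - a') with a = 1/4 + (5/44)*sqrt(33), a' = 1/4 - (5/44)*sqrt(33). At the order-1 pole a set g(λ) = (λ - a)*f(λ) = [35/6] / (λ - a').
Simple pole: residue = g(a) at a = 1/4 + (5/44)*sqrt(33), which is (7/9)*sqrt(33).


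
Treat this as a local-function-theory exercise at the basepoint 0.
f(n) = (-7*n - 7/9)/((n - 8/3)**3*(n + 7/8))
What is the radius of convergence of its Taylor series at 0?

Denominator factor (n - 8/3)^3: pole of order 3 at 8/3, modulus 8/3.
Denominator factor (n + 7/8): pole of order 1 at -7/8, modulus 7/8.
The radius of convergence is the smallest modulus among the singular points: 7/8.

The radius of convergence is 7/8.


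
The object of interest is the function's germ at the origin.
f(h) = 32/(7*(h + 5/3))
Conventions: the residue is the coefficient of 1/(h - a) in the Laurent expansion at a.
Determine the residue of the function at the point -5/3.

At the order-1 pole -5/3 set g(h) = (h - (-5/3))*f(h) = 32/7.
Simple pole: residue = g(a) at a = -5/3, which is 32/7.

The residue is 32/7.


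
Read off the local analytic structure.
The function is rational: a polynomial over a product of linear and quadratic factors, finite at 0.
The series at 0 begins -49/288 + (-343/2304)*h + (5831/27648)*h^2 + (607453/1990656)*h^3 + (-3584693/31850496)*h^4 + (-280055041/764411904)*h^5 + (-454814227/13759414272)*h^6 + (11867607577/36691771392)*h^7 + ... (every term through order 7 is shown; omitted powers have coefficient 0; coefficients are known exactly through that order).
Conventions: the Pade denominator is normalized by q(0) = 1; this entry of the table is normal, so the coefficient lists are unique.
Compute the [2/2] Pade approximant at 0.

The Pade approximant has numerator coefficients [-49/288, -569723/9690624, 47857075/697724928]; denominator coefficients [1, -17815/33648, 1574377/1211328].

Taylor coefficients needed (read off): a_0 = -49/288, a_1 = -343/2304, a_2 = 5831/27648, a_3 = 607453/1990656, a_4 = -3584693/31850496.
Write the denominator as Q(h) = 1 + q1*h + q2*h^2. Requiring Q*f - P = O(h^5) with deg P <= 2 kills the coefficients of h^3..h^4 in Q*f:
  h^3: a_3 + q1*a_2 + q2*a_1 = 0, i.e. 607453/1990656 + (5831/27648)*q1 + (-343/2304)*q2 = 0.
  h^4: a_4 + q1*a_3 + q2*a_2 = 0, i.e. -3584693/31850496 + (607453/1990656)*q1 + (5831/27648)*q2 = 0.
Solving this linear system: q1 = -17815/33648, q2 = 1574377/1211328.
The numerator is Q*f truncated at degree 2: P0 = a_0 = -49/288; P1 = a_1 + q1*a_0 = -569723/9690624; P2 = a_2 + q1*a_1 + q2*a_0 = 47857075/697724928.


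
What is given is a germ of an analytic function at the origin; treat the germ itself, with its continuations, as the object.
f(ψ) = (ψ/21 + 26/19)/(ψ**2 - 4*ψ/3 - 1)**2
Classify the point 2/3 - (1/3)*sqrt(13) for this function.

The denominator factor ψ**2 - 4*ψ/3 - 1 vanishes at 2/3 - (1/3)*sqrt(13) and appears to the power 2; the numerator there equals 1676/1197 - (1/63)*sqrt(13), nonzero, and no other factor vanishes.
Hence a pole whose order is the multiplicity, 2.

The point is a pole of order 2.


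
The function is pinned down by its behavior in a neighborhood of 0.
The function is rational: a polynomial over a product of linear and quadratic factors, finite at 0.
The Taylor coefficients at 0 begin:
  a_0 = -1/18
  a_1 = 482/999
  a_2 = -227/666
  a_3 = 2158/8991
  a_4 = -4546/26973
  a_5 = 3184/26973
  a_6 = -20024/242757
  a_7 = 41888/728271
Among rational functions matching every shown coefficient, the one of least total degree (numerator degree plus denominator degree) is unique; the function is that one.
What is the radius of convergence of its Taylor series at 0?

No rational of total degree below 4 reproduces all 8 coefficients; solving the [2/2] Pade equations on them gives f(d) = (5*d**2/8 + 34*d/37 - 1/8)/(d + 3/2)**2, whose expansion matches every shown term.
Denominator factor (d + 3/2)^2: pole of order 2 at -3/2, modulus 3/2.
The radius of convergence is the smallest modulus among the singular points: 3/2.

The radius of convergence is 3/2.


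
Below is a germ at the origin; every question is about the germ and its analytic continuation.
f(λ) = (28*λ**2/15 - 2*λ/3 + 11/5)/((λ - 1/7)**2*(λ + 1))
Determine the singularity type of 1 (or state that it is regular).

The point is a regular point.

Denominator factors: λ - 1/7 = 6/7 at λ = 1; λ + 1 = 2 at λ = 1 — none vanishes.
So the germ continues analytically to 1.


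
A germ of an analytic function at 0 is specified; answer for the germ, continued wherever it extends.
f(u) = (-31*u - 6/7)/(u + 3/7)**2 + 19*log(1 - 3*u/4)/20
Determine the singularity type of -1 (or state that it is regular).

Denominator factors: u + 3/7 = -4/7 at u = -1 — none vanishes.
Branch term log(1 - u/(4/3)): argument at -1 is 7/4, nonzero, so -1 is not its branch point (a point on a principal cut is still regular for the continued germ).
So the germ continues analytically to -1.

The point is a regular point.


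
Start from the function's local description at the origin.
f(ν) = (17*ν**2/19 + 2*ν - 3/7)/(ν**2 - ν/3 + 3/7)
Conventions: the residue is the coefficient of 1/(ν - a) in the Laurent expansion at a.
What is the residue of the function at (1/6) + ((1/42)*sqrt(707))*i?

The factor ν**2 - ν/3 + 3/7 splits as (ν - a)(ν - a') with a = (1/6) + ((1/42)*sqrt(707))*i, a' = (1/6) - ((1/42)*sqrt(707))*i. At the order-1 pole a set g(ν) = (ν - a)*f(ν) = [17*ν**2/19 + 2*ν - 3/7] / (ν - a').
Simple pole: residue = g(a) at a = (1/6) + ((1/42)*sqrt(707))*i, which is (131/114) + ((1027/80598)*sqrt(707))*i.

The residue is (131/114) + ((1027/80598)*sqrt(707))*i.


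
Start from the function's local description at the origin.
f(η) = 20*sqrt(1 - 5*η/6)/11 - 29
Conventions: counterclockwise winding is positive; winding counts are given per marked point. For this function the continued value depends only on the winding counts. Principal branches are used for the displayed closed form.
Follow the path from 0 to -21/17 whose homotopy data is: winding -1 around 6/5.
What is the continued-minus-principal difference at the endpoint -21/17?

Continued minus principal equals -(20/187)*sqrt(2346).

The rational part is single-valued and drops out of the difference; each branch term changes only by its own monodromy.
(20/11)*sqrt(1 - η/(6/5)): winding -1 is odd, the square root flips sign, contributing -2*(20/11)*sqrt(1 - (-21/17)/(6/5)) = -2*(20/11)*sqrt(69/34) = -(20/187)*sqrt(2346).
Summing the contributions at η = -21/17 gives -(20/187)*sqrt(2346).


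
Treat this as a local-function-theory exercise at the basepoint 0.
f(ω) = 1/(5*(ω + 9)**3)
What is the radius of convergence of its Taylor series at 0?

Denominator factor (ω + 9)^3: pole of order 3 at -9, modulus 9.
The radius of convergence is the smallest modulus among the singular points: 9.

The radius of convergence is 9.


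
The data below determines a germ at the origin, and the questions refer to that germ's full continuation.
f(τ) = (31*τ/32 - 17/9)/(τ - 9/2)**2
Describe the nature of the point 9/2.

The point is a pole of order 2.

The denominator factor τ - 9/2 vanishes at 9/2 and appears to the power 2; the numerator there equals 1423/576, nonzero, and no other factor vanishes.
Hence a pole whose order is the multiplicity, 2.


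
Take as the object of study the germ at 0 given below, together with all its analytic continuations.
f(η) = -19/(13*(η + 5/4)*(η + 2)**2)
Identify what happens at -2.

The point is a pole of order 2.

The denominator factor η + 2 vanishes at -2 and appears to the power 2; the numerator there equals -19/13, nonzero, and no other factor vanishes.
Hence a pole whose order is the multiplicity, 2.


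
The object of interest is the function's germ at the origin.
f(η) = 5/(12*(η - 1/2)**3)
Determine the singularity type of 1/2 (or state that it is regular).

The denominator factor η - 1/2 vanishes at 1/2 and appears to the power 3; the numerator there equals 5/12, nonzero, and no other factor vanishes.
Hence a pole whose order is the multiplicity, 3.

The point is a pole of order 3.


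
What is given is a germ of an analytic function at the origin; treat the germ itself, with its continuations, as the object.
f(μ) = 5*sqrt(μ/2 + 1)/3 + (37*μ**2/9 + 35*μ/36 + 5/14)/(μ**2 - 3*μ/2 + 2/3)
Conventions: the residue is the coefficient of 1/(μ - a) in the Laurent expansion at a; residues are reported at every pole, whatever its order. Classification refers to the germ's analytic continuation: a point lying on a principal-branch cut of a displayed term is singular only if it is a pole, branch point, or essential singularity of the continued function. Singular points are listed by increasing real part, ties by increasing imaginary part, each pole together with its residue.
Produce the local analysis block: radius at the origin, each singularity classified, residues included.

Denominator factor (μ**2 - 3*μ/2 + 2/3): discriminant -5/12, complex-conjugate roots (3/4) + ((1/12)*sqrt(15))*i and (3/4) - ((1/12)*sqrt(15))*i; poles of order 1, moduli (1/3)*sqrt(6) and (1/3)*sqrt(6).
Branch term (5/3)*sqrt(1 - μ/(-2)): its argument vanishes at μ = -2, a square-root branch point, modulus 2.
The radius of convergence is the smallest modulus among the singular points: (1/3)*sqrt(6).
The branch term is analytic at (3/4) - ((1/12)*sqrt(15))*i and contributes nothing to the residue; only the rational part matters.
The factor μ**2 - 3*μ/2 + 2/3 splits as (μ - a)(μ - a') with a = (3/4) - ((1/12)*sqrt(15))*i, a' = (3/4) + ((1/12)*sqrt(15))*i. At the order-1 pole a set g(μ) = (μ - a)*(rational part) = [37*μ**2/9 + 35*μ/36 + 5/14] / (μ - a').
Simple pole: residue = g(a) at a = (3/4) - ((1/12)*sqrt(15))*i, which is (257/72) + ((8983/7560)*sqrt(15))*i.
The branch term is analytic at (3/4) + ((1/12)*sqrt(15))*i and contributes nothing to the residue; only the rational part matters.
The factor μ**2 - 3*μ/2 + 2/3 splits as (μ - a)(μ - a') with a = (3/4) + ((1/12)*sqrt(15))*i, a' = (3/4) - ((1/12)*sqrt(15))*i. At the order-1 pole a set g(μ) = (μ - a)*(rational part) = [37*μ**2/9 + 35*μ/36 + 5/14] / (μ - a').
Simple pole: residue = g(a) at a = (3/4) + ((1/12)*sqrt(15))*i, which is (257/72) - ((8983/7560)*sqrt(15))*i.
List the singular points by increasing real part (a conjugate pair: the negative imaginary part first).

Radius of convergence at 0: (1/3)*sqrt(6).
At -2: an algebraic (square-root) branch point.
At (3/4) - ((1/12)*sqrt(15))*i: a pole of order 1; residue (257/72) + ((8983/7560)*sqrt(15))*i.
At (3/4) + ((1/12)*sqrt(15))*i: a pole of order 1; residue (257/72) - ((8983/7560)*sqrt(15))*i.


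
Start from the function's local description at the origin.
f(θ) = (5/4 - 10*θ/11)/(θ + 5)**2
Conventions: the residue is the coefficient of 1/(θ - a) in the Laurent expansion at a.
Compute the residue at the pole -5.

At the order-2 pole -5 set g(θ) = (θ - (-5))^2*f(θ) = 5/4 - 10*θ/11.
Order-2 pole: residue = g'(a); g'(-5) = -10/11, so the residue is -10/11.

The residue is -10/11.


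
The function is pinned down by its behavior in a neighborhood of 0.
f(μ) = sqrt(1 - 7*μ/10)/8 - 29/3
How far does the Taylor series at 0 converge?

Branch term (1/8)*sqrt(1 - μ/(10/7)): its argument vanishes at μ = 10/7, a square-root branch point, modulus 10/7.
The radius of convergence is the smallest modulus among the singular points: 10/7.

The radius of convergence is 10/7.


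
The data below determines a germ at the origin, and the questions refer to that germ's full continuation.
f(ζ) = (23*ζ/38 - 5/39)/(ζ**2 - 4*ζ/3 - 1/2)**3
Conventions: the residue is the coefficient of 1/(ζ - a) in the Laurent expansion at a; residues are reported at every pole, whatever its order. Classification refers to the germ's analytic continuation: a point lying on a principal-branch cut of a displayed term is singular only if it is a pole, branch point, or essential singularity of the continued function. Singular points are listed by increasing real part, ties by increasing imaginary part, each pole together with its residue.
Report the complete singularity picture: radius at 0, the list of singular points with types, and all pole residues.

Radius of convergence at 0: -2/3 + (1/6)*sqrt(34).
At 2/3 - (1/6)*sqrt(34): a pole of order 3; residue -(729/71383)*sqrt(34).
At 2/3 + (1/6)*sqrt(34): a pole of order 3; residue (729/71383)*sqrt(34).

Denominator factor (ζ**2 - 4*ζ/3 - 1/2)^3: discriminant 34/9, real irrational roots 2/3 + (1/6)*sqrt(34) and 2/3 - (1/6)*sqrt(34); poles of order 3, moduli 2/3 + (1/6)*sqrt(34) and -2/3 + (1/6)*sqrt(34).
The radius of convergence is the smallest modulus among the singular points: -2/3 + (1/6)*sqrt(34).
The factor ζ**2 - 4*ζ/3 - 1/2 splits as (ζ - a)(ζ - a') with a = 2/3 - (1/6)*sqrt(34), a' = 2/3 + (1/6)*sqrt(34). At the order-3 pole a set g(ζ) = (ζ - a)^3*f(ζ) = [23*ζ/38 - 5/39] / (ζ - a')^3.
Order-3 pole: residue = g''(a)/2; g''(2/3 - (1/6)*sqrt(34)) = -(1458/71383)*sqrt(34), so the residue is -(729/71383)*sqrt(34).
The factor ζ**2 - 4*ζ/3 - 1/2 splits as (ζ - a)(ζ - a') with a = 2/3 + (1/6)*sqrt(34), a' = 2/3 - (1/6)*sqrt(34). At the order-3 pole a set g(ζ) = (ζ - a)^3*f(ζ) = [23*ζ/38 - 5/39] / (ζ - a')^3.
Order-3 pole: residue = g''(a)/2; g''(2/3 + (1/6)*sqrt(34)) = (1458/71383)*sqrt(34), so the residue is (729/71383)*sqrt(34).
List the singular points by increasing real part (a conjugate pair: the negative imaginary part first).
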